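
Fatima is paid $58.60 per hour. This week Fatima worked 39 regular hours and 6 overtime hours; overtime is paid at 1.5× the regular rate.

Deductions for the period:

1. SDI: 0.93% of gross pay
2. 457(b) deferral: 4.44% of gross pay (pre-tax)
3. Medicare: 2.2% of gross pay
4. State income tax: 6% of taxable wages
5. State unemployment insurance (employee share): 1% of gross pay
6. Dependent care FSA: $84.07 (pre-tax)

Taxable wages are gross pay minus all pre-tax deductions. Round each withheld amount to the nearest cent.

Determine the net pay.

Regular pay: 39 × $58.60 = $2,285.40
Overtime pay: 6 × $58.60 × 1.5 = $527.40
Gross pay = $2,285.40 + $527.40 = $2,812.80
457(b) deferral: $2,812.80 × 0.0444 = $124.89
Dependent care FSA: $84.07
Pre-tax total = $124.89 + $84.07 = $208.96
Taxable wages = $2,812.80 − $208.96 = $2,603.84
State income tax: $2,603.84 × 0.06 = $156.23
SDI: $2,812.80 × 0.0093 = $26.16
Medicare: $2,812.80 × 0.022 = $61.88
State unemployment insurance (employee share): $2,812.80 × 0.01 = $28.13
Total deductions = $124.89 + $84.07 + $156.23 + $26.16 + $61.88 + $28.13 = $481.36
Net pay = $2,812.80 − $481.36 = $2,331.44

$2,331.44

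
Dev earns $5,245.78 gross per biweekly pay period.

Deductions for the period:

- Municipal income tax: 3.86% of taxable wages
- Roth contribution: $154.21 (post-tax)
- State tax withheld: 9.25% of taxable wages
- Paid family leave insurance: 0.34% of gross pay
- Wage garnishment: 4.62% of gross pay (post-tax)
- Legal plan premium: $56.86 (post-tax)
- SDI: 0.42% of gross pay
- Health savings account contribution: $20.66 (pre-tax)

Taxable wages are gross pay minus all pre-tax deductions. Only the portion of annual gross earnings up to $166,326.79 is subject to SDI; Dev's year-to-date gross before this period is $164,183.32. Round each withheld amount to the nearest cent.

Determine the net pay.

$4,059.84

Health savings account contribution: $20.66
Taxable wages = $5,245.78 − $20.66 = $5,225.12
Municipal income tax: $5,225.12 × 0.0386 = $201.69
State tax withheld: $5,225.12 × 0.0925 = $483.32
Paid family leave insurance: $5,245.78 × 0.0034 = $17.84
SDI: only $166,326.79 − $164,183.32 = $2,143.47 of this check is subject → $2,143.47 × 0.0042 = $9.00
Wage garnishment: $5,245.78 × 0.0462 = $242.36
Legal plan premium: $56.86
Roth contribution: $154.21
Total deductions = $20.66 + $201.69 + $483.32 + $17.84 + $9.00 + $242.36 + $56.86 + $154.21 = $1,185.94
Net pay = $5,245.78 − $1,185.94 = $4,059.84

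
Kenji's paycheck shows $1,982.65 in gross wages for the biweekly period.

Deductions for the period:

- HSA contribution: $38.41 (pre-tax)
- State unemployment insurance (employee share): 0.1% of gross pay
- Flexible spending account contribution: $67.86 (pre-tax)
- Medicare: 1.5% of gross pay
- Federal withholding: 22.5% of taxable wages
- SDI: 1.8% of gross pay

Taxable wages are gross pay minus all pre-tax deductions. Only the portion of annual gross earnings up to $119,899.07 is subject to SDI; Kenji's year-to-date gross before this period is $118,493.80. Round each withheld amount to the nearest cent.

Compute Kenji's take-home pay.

HSA contribution: $38.41
Flexible spending account contribution: $67.86
Pre-tax total = $38.41 + $67.86 = $106.27
Taxable wages = $1,982.65 − $106.27 = $1,876.38
Federal withholding: $1,876.38 × 0.225 = $422.19
SDI: only $119,899.07 − $118,493.80 = $1,405.27 of this check is subject → $1,405.27 × 0.018 = $25.29
State unemployment insurance (employee share): $1,982.65 × 0.001 = $1.98
Medicare: $1,982.65 × 0.015 = $29.74
Total deductions = $38.41 + $67.86 + $422.19 + $25.29 + $1.98 + $29.74 = $585.47
Net pay = $1,982.65 − $585.47 = $1,397.18

$1,397.18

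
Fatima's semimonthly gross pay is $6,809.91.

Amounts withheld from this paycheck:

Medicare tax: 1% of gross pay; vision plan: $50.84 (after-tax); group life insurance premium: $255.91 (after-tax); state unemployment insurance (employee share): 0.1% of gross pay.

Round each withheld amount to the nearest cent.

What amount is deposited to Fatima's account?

$6,428.25

State unemployment insurance (employee share): $6,809.91 × 0.001 = $6.81
Medicare tax: $6,809.91 × 0.01 = $68.10
Vision plan: $50.84
Group life insurance premium: $255.91
Total deductions = $6.81 + $68.10 + $50.84 + $255.91 = $381.66
Net pay = $6,809.91 − $381.66 = $6,428.25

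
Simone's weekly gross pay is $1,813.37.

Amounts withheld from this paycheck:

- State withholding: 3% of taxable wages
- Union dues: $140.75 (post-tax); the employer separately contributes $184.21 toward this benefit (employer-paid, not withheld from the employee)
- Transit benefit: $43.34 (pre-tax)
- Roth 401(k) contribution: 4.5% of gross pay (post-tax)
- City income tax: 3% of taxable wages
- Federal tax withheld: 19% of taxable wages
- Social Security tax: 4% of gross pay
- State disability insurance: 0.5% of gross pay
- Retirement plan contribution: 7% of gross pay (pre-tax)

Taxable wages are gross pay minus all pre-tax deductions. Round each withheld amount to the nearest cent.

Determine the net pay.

$928.37

Transit benefit: $43.34
Retirement plan contribution: $1,813.37 × 0.07 = $126.94
Pre-tax total = $43.34 + $126.94 = $170.28
Taxable wages = $1,813.37 − $170.28 = $1,643.09
Federal tax withheld: $1,643.09 × 0.19 = $312.19
State withholding: $1,643.09 × 0.03 = $49.29
City income tax: $1,643.09 × 0.03 = $49.29
Social Security tax: $1,813.37 × 0.04 = $72.53
State disability insurance: $1,813.37 × 0.005 = $9.07
Roth 401(k) contribution: $1,813.37 × 0.045 = $81.60
Union dues: $140.75
(Employer's $184.21 toward union dues is not withheld from the employee.)
Total deductions = $43.34 + $126.94 + $312.19 + $49.29 + $49.29 + $72.53 + $9.07 + $81.60 + $140.75 = $885.00
Net pay = $1,813.37 − $885.00 = $928.37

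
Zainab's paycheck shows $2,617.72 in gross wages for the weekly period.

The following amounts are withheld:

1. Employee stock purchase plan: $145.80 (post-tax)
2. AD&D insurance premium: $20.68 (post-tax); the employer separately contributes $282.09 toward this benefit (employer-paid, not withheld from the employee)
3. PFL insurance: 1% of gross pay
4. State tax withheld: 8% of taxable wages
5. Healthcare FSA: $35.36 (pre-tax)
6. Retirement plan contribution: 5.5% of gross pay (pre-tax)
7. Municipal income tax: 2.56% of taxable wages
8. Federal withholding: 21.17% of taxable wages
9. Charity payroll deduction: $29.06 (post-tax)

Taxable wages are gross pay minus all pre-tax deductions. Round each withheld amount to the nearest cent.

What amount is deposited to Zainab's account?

$1,442.97

Retirement plan contribution: $2,617.72 × 0.055 = $143.97
Healthcare FSA: $35.36
Pre-tax total = $143.97 + $35.36 = $179.33
Taxable wages = $2,617.72 − $179.33 = $2,438.39
State tax withheld: $2,438.39 × 0.08 = $195.07
Federal withholding: $2,438.39 × 0.2117 = $516.21
Municipal income tax: $2,438.39 × 0.0256 = $62.42
PFL insurance: $2,617.72 × 0.01 = $26.18
Employee stock purchase plan: $145.80
Charity payroll deduction: $29.06
AD&D insurance premium: $20.68
(Employer's $282.09 toward AD&D insurance premium is not withheld from the employee.)
Total deductions = $143.97 + $35.36 + $195.07 + $516.21 + $62.42 + $26.18 + $145.80 + $29.06 + $20.68 = $1,174.75
Net pay = $2,617.72 − $1,174.75 = $1,442.97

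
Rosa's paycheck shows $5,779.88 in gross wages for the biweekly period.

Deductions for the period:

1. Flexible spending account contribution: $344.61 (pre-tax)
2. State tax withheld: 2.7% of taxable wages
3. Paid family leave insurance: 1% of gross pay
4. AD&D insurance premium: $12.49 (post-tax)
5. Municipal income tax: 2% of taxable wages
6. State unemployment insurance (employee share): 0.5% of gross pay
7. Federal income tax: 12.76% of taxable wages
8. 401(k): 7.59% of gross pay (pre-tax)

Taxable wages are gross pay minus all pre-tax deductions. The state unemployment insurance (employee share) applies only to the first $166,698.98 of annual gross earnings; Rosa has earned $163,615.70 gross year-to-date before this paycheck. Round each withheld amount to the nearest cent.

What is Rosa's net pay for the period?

$4,038.47

Flexible spending account contribution: $344.61
401(k): $5,779.88 × 0.0759 = $438.69
Pre-tax total = $344.61 + $438.69 = $783.30
Taxable wages = $5,779.88 − $783.30 = $4,996.58
Federal income tax: $4,996.58 × 0.1276 = $637.56
State tax withheld: $4,996.58 × 0.027 = $134.91
Municipal income tax: $4,996.58 × 0.02 = $99.93
Paid family leave insurance: $5,779.88 × 0.01 = $57.80
State unemployment insurance (employee share): only $166,698.98 − $163,615.70 = $3,083.28 of this check is subject → $3,083.28 × 0.005 = $15.42
AD&D insurance premium: $12.49
Total deductions = $344.61 + $438.69 + $637.56 + $134.91 + $99.93 + $57.80 + $15.42 + $12.49 = $1,741.41
Net pay = $5,779.88 − $1,741.41 = $4,038.47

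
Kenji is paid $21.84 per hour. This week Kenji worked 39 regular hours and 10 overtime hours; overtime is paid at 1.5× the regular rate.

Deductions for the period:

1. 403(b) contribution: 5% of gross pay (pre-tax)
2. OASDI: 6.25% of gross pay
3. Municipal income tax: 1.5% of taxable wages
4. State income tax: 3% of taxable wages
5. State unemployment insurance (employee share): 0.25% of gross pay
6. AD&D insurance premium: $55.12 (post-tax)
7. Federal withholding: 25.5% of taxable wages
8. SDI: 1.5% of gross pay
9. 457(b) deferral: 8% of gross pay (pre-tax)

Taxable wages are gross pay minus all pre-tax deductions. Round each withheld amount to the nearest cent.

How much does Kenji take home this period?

$568.76

Regular pay: 39 × $21.84 = $851.76
Overtime pay: 10 × $21.84 × 1.5 = $327.60
Gross pay = $851.76 + $327.60 = $1,179.36
403(b) contribution: $1,179.36 × 0.05 = $58.97
457(b) deferral: $1,179.36 × 0.08 = $94.35
Pre-tax total = $58.97 + $94.35 = $153.32
Taxable wages = $1,179.36 − $153.32 = $1,026.04
Federal withholding: $1,026.04 × 0.255 = $261.64
Municipal income tax: $1,026.04 × 0.015 = $15.39
State income tax: $1,026.04 × 0.03 = $30.78
OASDI: $1,179.36 × 0.0625 = $73.71
State unemployment insurance (employee share): $1,179.36 × 0.0025 = $2.95
SDI: $1,179.36 × 0.015 = $17.69
AD&D insurance premium: $55.12
Total deductions = $58.97 + $94.35 + $261.64 + $15.39 + $30.78 + $73.71 + $2.95 + $17.69 + $55.12 = $610.60
Net pay = $1,179.36 − $610.60 = $568.76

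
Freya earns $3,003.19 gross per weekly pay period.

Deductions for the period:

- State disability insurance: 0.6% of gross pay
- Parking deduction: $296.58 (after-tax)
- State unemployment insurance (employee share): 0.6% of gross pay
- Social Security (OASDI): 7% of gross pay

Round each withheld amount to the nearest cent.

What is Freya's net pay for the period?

Social Security (OASDI): $3,003.19 × 0.07 = $210.22
State unemployment insurance (employee share): $3,003.19 × 0.006 = $18.02
State disability insurance: $3,003.19 × 0.006 = $18.02
Parking deduction: $296.58
Total deductions = $210.22 + $18.02 + $18.02 + $296.58 = $542.84
Net pay = $3,003.19 − $542.84 = $2,460.35

$2,460.35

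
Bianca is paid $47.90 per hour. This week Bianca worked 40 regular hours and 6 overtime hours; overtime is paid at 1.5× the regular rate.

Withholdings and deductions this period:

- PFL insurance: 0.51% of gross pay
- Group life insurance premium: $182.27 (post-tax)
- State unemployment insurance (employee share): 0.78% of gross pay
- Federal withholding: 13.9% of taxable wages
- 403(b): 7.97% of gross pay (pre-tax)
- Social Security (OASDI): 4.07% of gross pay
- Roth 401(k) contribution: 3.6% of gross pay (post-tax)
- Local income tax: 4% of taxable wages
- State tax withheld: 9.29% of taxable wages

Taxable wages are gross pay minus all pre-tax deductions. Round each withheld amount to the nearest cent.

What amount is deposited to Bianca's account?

$1180.14

Regular pay: 40 × $47.90 = $1916.00
Overtime pay: 6 × $47.90 × 1.5 = $431.10
Gross pay = $1916.00 + $431.10 = $2347.10
403(b): $2347.10 × 0.0797 = $187.06
Taxable wages = $2347.10 − $187.06 = $2160.04
Federal withholding: $2160.04 × 0.139 = $300.25
Local income tax: $2160.04 × 0.04 = $86.40
State tax withheld: $2160.04 × 0.0929 = $200.67
Social Security (OASDI): $2347.10 × 0.0407 = $95.53
PFL insurance: $2347.10 × 0.0051 = $11.97
State unemployment insurance (employee share): $2347.10 × 0.0078 = $18.31
Group life insurance premium: $182.27
Roth 401(k) contribution: $2347.10 × 0.036 = $84.50
Total deductions = $187.06 + $300.25 + $86.40 + $200.67 + $95.53 + $11.97 + $18.31 + $182.27 + $84.50 = $1166.96
Net pay = $2347.10 − $1166.96 = $1180.14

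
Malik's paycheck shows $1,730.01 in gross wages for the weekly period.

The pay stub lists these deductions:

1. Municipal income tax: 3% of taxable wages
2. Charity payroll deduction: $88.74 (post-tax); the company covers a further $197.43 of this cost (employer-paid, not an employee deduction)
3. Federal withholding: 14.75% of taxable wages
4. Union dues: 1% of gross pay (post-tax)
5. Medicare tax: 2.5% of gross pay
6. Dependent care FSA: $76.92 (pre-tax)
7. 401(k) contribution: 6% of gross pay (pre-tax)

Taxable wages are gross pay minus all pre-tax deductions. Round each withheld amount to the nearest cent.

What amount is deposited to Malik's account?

$1,125.00

Dependent care FSA: $76.92
401(k) contribution: $1,730.01 × 0.06 = $103.80
Pre-tax total = $76.92 + $103.80 = $180.72
Taxable wages = $1,730.01 − $180.72 = $1,549.29
Municipal income tax: $1,549.29 × 0.03 = $46.48
Federal withholding: $1,549.29 × 0.1475 = $228.52
Medicare tax: $1,730.01 × 0.025 = $43.25
Union dues: $1,730.01 × 0.01 = $17.30
Charity payroll deduction: $88.74
(Employer's $197.43 toward charity payroll deduction is not withheld from the employee.)
Total deductions = $76.92 + $103.80 + $46.48 + $228.52 + $43.25 + $17.30 + $88.74 = $605.01
Net pay = $1,730.01 − $605.01 = $1,125.00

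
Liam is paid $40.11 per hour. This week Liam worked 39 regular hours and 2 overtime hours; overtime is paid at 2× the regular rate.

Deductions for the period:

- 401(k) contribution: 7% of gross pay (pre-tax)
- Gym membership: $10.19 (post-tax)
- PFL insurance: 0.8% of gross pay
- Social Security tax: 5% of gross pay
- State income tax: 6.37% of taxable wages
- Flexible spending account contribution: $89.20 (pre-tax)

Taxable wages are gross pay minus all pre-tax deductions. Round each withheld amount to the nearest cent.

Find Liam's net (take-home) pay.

$1308.08

Regular pay: 39 × $40.11 = $1564.29
Overtime pay: 2 × $40.11 × 2 = $160.44
Gross pay = $1564.29 + $160.44 = $1724.73
401(k) contribution: $1724.73 × 0.07 = $120.73
Flexible spending account contribution: $89.20
Pre-tax total = $120.73 + $89.20 = $209.93
Taxable wages = $1724.73 − $209.93 = $1514.80
State income tax: $1514.80 × 0.0637 = $96.49
PFL insurance: $1724.73 × 0.008 = $13.80
Social Security tax: $1724.73 × 0.05 = $86.24
Gym membership: $10.19
Total deductions = $120.73 + $89.20 + $96.49 + $13.80 + $86.24 + $10.19 = $416.65
Net pay = $1724.73 − $416.65 = $1308.08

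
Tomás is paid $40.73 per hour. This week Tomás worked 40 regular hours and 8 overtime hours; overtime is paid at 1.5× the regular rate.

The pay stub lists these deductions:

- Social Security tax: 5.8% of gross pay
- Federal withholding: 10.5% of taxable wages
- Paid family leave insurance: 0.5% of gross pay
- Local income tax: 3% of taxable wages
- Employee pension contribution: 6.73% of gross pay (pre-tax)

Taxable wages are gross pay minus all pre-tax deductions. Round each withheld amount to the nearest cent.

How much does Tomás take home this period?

$1,575.31

Regular pay: 40 × $40.73 = $1,629.20
Overtime pay: 8 × $40.73 × 1.5 = $488.76
Gross pay = $1,629.20 + $488.76 = $2,117.96
Employee pension contribution: $2,117.96 × 0.0673 = $142.54
Taxable wages = $2,117.96 − $142.54 = $1,975.42
Federal withholding: $1,975.42 × 0.105 = $207.42
Local income tax: $1,975.42 × 0.03 = $59.26
Paid family leave insurance: $2,117.96 × 0.005 = $10.59
Social Security tax: $2,117.96 × 0.058 = $122.84
Total deductions = $142.54 + $207.42 + $59.26 + $10.59 + $122.84 = $542.65
Net pay = $2,117.96 − $542.65 = $1,575.31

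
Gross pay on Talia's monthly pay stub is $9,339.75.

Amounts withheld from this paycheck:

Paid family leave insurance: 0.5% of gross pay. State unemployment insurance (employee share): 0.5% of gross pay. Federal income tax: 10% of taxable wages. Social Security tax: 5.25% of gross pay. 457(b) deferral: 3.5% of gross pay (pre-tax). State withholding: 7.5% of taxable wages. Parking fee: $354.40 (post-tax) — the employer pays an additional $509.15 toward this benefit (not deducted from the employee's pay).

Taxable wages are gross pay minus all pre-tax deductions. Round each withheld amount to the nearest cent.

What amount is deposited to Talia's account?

457(b) deferral: $9,339.75 × 0.035 = $326.89
Taxable wages = $9,339.75 − $326.89 = $9,012.86
Federal income tax: $9,012.86 × 0.1 = $901.29
State withholding: $9,012.86 × 0.075 = $675.96
Social Security tax: $9,339.75 × 0.0525 = $490.34
State unemployment insurance (employee share): $9,339.75 × 0.005 = $46.70
Paid family leave insurance: $9,339.75 × 0.005 = $46.70
Parking fee: $354.40
(Employer's $509.15 toward parking fee is not withheld from the employee.)
Total deductions = $326.89 + $901.29 + $675.96 + $490.34 + $46.70 + $46.70 + $354.40 = $2,842.28
Net pay = $9,339.75 − $2,842.28 = $6,497.47

$6,497.47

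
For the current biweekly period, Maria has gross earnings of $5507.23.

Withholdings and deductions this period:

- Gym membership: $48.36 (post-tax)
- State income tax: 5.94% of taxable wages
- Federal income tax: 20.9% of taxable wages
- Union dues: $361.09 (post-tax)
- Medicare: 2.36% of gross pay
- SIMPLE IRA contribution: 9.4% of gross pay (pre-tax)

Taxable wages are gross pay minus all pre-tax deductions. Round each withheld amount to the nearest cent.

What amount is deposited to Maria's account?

SIMPLE IRA contribution: $5507.23 × 0.094 = $517.68
Taxable wages = $5507.23 − $517.68 = $4989.55
State income tax: $4989.55 × 0.0594 = $296.38
Federal income tax: $4989.55 × 0.209 = $1042.82
Medicare: $5507.23 × 0.0236 = $129.97
Union dues: $361.09
Gym membership: $48.36
Total deductions = $517.68 + $296.38 + $1042.82 + $129.97 + $361.09 + $48.36 = $2396.30
Net pay = $5507.23 − $2396.30 = $3110.93

$3110.93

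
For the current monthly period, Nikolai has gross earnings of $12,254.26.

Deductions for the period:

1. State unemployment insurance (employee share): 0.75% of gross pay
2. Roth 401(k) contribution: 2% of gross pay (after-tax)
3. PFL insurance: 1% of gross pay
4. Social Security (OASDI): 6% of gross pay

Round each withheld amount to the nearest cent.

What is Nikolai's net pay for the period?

$11,059.46

Social Security (OASDI): $12,254.26 × 0.06 = $735.26
State unemployment insurance (employee share): $12,254.26 × 0.0075 = $91.91
PFL insurance: $12,254.26 × 0.01 = $122.54
Roth 401(k) contribution: $12,254.26 × 0.02 = $245.09
Total deductions = $735.26 + $91.91 + $122.54 + $245.09 = $1,194.80
Net pay = $12,254.26 − $1,194.80 = $11,059.46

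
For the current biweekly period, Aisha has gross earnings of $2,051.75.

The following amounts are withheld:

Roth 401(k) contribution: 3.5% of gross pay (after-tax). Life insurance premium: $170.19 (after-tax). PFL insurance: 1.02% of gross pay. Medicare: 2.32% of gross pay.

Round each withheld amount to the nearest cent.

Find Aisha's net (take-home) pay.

$1,741.22

Medicare: $2,051.75 × 0.0232 = $47.60
PFL insurance: $2,051.75 × 0.0102 = $20.93
Roth 401(k) contribution: $2,051.75 × 0.035 = $71.81
Life insurance premium: $170.19
Total deductions = $47.60 + $20.93 + $71.81 + $170.19 = $310.53
Net pay = $2,051.75 − $310.53 = $1,741.22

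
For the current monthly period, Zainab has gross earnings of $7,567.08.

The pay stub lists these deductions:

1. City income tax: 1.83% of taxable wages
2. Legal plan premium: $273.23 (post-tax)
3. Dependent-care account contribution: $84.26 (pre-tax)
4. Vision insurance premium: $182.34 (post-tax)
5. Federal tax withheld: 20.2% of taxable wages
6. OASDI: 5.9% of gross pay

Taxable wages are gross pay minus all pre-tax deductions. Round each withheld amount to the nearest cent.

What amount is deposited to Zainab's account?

$4,932.32

Dependent-care account contribution: $84.26
Taxable wages = $7,567.08 − $84.26 = $7,482.82
Federal tax withheld: $7,482.82 × 0.202 = $1,511.53
City income tax: $7,482.82 × 0.0183 = $136.94
OASDI: $7,567.08 × 0.059 = $446.46
Legal plan premium: $273.23
Vision insurance premium: $182.34
Total deductions = $84.26 + $1,511.53 + $136.94 + $446.46 + $273.23 + $182.34 = $2,634.76
Net pay = $7,567.08 − $2,634.76 = $4,932.32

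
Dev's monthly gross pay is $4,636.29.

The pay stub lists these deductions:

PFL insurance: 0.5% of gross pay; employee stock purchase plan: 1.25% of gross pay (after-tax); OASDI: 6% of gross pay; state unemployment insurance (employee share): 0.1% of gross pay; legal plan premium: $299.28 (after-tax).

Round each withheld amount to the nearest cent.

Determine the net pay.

$3,973.06

OASDI: $4,636.29 × 0.06 = $278.18
PFL insurance: $4,636.29 × 0.005 = $23.18
State unemployment insurance (employee share): $4,636.29 × 0.001 = $4.64
Employee stock purchase plan: $4,636.29 × 0.0125 = $57.95
Legal plan premium: $299.28
Total deductions = $278.18 + $23.18 + $4.64 + $57.95 + $299.28 = $663.23
Net pay = $4,636.29 − $663.23 = $3,973.06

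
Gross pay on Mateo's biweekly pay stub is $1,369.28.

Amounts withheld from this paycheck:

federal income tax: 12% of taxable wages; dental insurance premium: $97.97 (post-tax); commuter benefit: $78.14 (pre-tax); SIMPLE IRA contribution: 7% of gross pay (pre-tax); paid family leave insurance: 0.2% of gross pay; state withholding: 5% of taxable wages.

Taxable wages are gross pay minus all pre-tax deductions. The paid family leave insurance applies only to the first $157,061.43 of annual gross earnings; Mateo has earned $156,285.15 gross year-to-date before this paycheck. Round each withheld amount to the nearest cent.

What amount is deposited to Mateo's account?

Commuter benefit: $78.14
SIMPLE IRA contribution: $1,369.28 × 0.07 = $95.85
Pre-tax total = $78.14 + $95.85 = $173.99
Taxable wages = $1,369.28 − $173.99 = $1,195.29
Federal income tax: $1,195.29 × 0.12 = $143.43
State withholding: $1,195.29 × 0.05 = $59.76
Paid family leave insurance: only $157,061.43 − $156,285.15 = $776.28 of this check is subject → $776.28 × 0.002 = $1.55
Dental insurance premium: $97.97
Total deductions = $78.14 + $95.85 + $143.43 + $59.76 + $1.55 + $97.97 = $476.70
Net pay = $1,369.28 − $476.70 = $892.58

$892.58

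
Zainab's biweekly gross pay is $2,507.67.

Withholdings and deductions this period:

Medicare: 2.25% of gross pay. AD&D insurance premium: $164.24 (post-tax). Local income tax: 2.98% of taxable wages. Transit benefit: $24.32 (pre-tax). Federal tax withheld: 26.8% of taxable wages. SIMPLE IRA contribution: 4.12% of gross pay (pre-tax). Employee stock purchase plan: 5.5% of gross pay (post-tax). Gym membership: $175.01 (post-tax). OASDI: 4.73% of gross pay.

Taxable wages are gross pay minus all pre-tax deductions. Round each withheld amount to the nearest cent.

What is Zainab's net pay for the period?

Transit benefit: $24.32
SIMPLE IRA contribution: $2,507.67 × 0.0412 = $103.32
Pre-tax total = $24.32 + $103.32 = $127.64
Taxable wages = $2,507.67 − $127.64 = $2,380.03
Federal tax withheld: $2,380.03 × 0.268 = $637.85
Local income tax: $2,380.03 × 0.0298 = $70.92
OASDI: $2,507.67 × 0.0473 = $118.61
Medicare: $2,507.67 × 0.0225 = $56.42
AD&D insurance premium: $164.24
Employee stock purchase plan: $2,507.67 × 0.055 = $137.92
Gym membership: $175.01
Total deductions = $24.32 + $103.32 + $637.85 + $70.92 + $118.61 + $56.42 + $164.24 + $137.92 + $175.01 = $1,488.61
Net pay = $2,507.67 − $1,488.61 = $1,019.06

$1,019.06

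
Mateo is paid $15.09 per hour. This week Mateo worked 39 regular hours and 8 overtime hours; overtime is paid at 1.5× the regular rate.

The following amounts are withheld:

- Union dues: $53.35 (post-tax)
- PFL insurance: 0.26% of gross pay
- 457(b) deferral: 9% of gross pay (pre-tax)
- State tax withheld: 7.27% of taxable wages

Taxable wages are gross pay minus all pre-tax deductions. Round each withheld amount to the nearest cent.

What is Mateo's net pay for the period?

$594.07

Regular pay: 39 × $15.09 = $588.51
Overtime pay: 8 × $15.09 × 1.5 = $181.08
Gross pay = $588.51 + $181.08 = $769.59
457(b) deferral: $769.59 × 0.09 = $69.26
Taxable wages = $769.59 − $69.26 = $700.33
State tax withheld: $700.33 × 0.0727 = $50.91
PFL insurance: $769.59 × 0.0026 = $2.00
Union dues: $53.35
Total deductions = $69.26 + $50.91 + $2.00 + $53.35 = $175.52
Net pay = $769.59 − $175.52 = $594.07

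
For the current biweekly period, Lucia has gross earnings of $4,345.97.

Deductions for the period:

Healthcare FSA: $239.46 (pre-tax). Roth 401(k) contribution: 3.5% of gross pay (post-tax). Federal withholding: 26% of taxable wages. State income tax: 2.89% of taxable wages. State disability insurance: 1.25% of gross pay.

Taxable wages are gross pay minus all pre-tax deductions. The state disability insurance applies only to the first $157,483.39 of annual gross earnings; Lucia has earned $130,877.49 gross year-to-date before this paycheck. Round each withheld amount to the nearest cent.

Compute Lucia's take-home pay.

$2,713.71

Healthcare FSA: $239.46
Taxable wages = $4,345.97 − $239.46 = $4,106.51
State income tax: $4,106.51 × 0.0289 = $118.68
Federal withholding: $4,106.51 × 0.26 = $1,067.69
State disability insurance: cap not yet reached, full $4,345.97 is subject → $4,345.97 × 0.0125 = $54.32
Roth 401(k) contribution: $4,345.97 × 0.035 = $152.11
Total deductions = $239.46 + $118.68 + $1,067.69 + $54.32 + $152.11 = $1,632.26
Net pay = $4,345.97 − $1,632.26 = $2,713.71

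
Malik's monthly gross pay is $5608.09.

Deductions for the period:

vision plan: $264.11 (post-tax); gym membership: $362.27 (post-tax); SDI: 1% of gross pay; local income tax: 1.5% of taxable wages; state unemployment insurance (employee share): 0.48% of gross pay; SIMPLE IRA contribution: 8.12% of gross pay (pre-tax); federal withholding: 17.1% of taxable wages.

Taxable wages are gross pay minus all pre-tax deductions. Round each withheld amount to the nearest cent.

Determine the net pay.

$3484.93

SIMPLE IRA contribution: $5608.09 × 0.0812 = $455.38
Taxable wages = $5608.09 − $455.38 = $5152.71
Local income tax: $5152.71 × 0.015 = $77.29
Federal withholding: $5152.71 × 0.171 = $881.11
State unemployment insurance (employee share): $5608.09 × 0.0048 = $26.92
SDI: $5608.09 × 0.01 = $56.08
Gym membership: $362.27
Vision plan: $264.11
Total deductions = $455.38 + $77.29 + $881.11 + $26.92 + $56.08 + $362.27 + $264.11 = $2123.16
Net pay = $5608.09 − $2123.16 = $3484.93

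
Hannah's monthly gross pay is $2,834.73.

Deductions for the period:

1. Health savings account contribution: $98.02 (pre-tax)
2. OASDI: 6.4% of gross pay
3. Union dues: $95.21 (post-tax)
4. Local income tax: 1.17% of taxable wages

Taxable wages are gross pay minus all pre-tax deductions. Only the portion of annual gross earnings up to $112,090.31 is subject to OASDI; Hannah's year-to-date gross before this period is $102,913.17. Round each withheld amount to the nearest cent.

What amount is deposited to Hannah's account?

Health savings account contribution: $98.02
Taxable wages = $2,834.73 − $98.02 = $2,736.71
Local income tax: $2,736.71 × 0.0117 = $32.02
OASDI: cap not yet reached, full $2,834.73 is subject → $2,834.73 × 0.064 = $181.42
Union dues: $95.21
Total deductions = $98.02 + $32.02 + $181.42 + $95.21 = $406.67
Net pay = $2,834.73 − $406.67 = $2,428.06

$2,428.06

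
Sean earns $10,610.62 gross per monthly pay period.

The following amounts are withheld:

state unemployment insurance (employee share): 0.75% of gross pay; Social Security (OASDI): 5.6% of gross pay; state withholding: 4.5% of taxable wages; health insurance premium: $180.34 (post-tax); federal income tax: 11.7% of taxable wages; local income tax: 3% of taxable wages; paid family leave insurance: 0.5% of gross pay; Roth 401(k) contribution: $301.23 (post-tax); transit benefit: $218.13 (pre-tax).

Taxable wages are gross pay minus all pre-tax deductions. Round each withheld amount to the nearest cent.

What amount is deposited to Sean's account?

$7,188.75

Transit benefit: $218.13
Taxable wages = $10,610.62 − $218.13 = $10,392.49
Federal income tax: $10,392.49 × 0.117 = $1,215.92
Local income tax: $10,392.49 × 0.03 = $311.77
State withholding: $10,392.49 × 0.045 = $467.66
Social Security (OASDI): $10,610.62 × 0.056 = $594.19
Paid family leave insurance: $10,610.62 × 0.005 = $53.05
State unemployment insurance (employee share): $10,610.62 × 0.0075 = $79.58
Health insurance premium: $180.34
Roth 401(k) contribution: $301.23
Total deductions = $218.13 + $1,215.92 + $311.77 + $467.66 + $594.19 + $53.05 + $79.58 + $180.34 + $301.23 = $3,421.87
Net pay = $10,610.62 − $3,421.87 = $7,188.75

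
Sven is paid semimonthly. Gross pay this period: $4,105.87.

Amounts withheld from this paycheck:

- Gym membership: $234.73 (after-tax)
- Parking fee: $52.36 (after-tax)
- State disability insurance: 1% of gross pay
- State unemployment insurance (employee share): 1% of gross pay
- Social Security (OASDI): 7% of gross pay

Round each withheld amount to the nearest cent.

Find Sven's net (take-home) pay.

$3,449.25

State disability insurance: $4,105.87 × 0.01 = $41.06
State unemployment insurance (employee share): $4,105.87 × 0.01 = $41.06
Social Security (OASDI): $4,105.87 × 0.07 = $287.41
Gym membership: $234.73
Parking fee: $52.36
Total deductions = $41.06 + $41.06 + $287.41 + $234.73 + $52.36 = $656.62
Net pay = $4,105.87 − $656.62 = $3,449.25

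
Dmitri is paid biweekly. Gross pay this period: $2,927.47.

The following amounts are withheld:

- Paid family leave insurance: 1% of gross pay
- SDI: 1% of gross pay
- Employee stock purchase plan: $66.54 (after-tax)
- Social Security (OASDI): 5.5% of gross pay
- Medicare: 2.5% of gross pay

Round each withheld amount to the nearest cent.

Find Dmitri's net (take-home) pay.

$2,568.19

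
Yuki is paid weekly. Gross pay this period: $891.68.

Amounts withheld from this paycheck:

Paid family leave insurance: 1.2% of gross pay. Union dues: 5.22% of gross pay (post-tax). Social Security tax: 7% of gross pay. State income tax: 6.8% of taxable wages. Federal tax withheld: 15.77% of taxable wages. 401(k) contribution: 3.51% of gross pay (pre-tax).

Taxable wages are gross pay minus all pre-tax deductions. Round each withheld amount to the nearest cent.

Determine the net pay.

401(k) contribution: $891.68 × 0.0351 = $31.30
Taxable wages = $891.68 − $31.30 = $860.38
State income tax: $860.38 × 0.068 = $58.51
Federal tax withheld: $860.38 × 0.1577 = $135.68
Paid family leave insurance: $891.68 × 0.012 = $10.70
Social Security tax: $891.68 × 0.07 = $62.42
Union dues: $891.68 × 0.0522 = $46.55
Total deductions = $31.30 + $58.51 + $135.68 + $10.70 + $62.42 + $46.55 = $345.16
Net pay = $891.68 − $345.16 = $546.52

$546.52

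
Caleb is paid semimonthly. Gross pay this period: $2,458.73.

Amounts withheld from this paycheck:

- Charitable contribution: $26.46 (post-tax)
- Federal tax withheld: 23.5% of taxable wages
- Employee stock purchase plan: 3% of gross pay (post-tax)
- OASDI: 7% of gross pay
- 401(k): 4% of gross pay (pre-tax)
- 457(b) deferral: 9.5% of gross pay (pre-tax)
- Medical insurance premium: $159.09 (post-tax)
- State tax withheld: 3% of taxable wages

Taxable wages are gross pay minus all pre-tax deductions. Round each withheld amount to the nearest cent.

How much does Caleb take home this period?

$1,131.78

401(k): $2,458.73 × 0.04 = $98.35
457(b) deferral: $2,458.73 × 0.095 = $233.58
Pre-tax total = $98.35 + $233.58 = $331.93
Taxable wages = $2,458.73 − $331.93 = $2,126.80
Federal tax withheld: $2,126.80 × 0.235 = $499.80
State tax withheld: $2,126.80 × 0.03 = $63.80
OASDI: $2,458.73 × 0.07 = $172.11
Charitable contribution: $26.46
Medical insurance premium: $159.09
Employee stock purchase plan: $2,458.73 × 0.03 = $73.76
Total deductions = $98.35 + $233.58 + $499.80 + $63.80 + $172.11 + $26.46 + $159.09 + $73.76 = $1,326.95
Net pay = $2,458.73 − $1,326.95 = $1,131.78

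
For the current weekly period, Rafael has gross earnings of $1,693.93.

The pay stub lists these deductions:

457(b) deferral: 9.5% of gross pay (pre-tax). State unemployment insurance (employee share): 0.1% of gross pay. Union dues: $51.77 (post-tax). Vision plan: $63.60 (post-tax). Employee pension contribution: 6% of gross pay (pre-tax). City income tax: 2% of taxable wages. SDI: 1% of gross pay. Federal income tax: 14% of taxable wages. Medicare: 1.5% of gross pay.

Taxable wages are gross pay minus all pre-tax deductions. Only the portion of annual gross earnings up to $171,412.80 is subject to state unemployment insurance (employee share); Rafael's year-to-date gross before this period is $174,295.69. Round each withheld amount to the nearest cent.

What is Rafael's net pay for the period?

$1,044.63

457(b) deferral: $1,693.93 × 0.095 = $160.92
Employee pension contribution: $1,693.93 × 0.06 = $101.64
Pre-tax total = $160.92 + $101.64 = $262.56
Taxable wages = $1,693.93 − $262.56 = $1,431.37
City income tax: $1,431.37 × 0.02 = $28.63
Federal income tax: $1,431.37 × 0.14 = $200.39
SDI: $1,693.93 × 0.01 = $16.94
Medicare: $1,693.93 × 0.015 = $25.41
State unemployment insurance (employee share): annual cap $171,412.80 already reached (YTD $174,295.69), so $0.00
Vision plan: $63.60
Union dues: $51.77
Total deductions = $160.92 + $101.64 + $28.63 + $200.39 + $16.94 + $25.41 + $0.00 + $63.60 + $51.77 = $649.30
Net pay = $1,693.93 − $649.30 = $1,044.63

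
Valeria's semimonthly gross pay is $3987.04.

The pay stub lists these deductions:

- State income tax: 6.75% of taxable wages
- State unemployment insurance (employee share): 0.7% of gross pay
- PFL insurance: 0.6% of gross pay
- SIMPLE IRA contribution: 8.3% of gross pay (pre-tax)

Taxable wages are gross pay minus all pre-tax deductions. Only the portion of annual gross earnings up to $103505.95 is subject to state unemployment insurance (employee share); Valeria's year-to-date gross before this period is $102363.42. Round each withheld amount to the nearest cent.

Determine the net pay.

$3377.41

SIMPLE IRA contribution: $3987.04 × 0.083 = $330.92
Taxable wages = $3987.04 − $330.92 = $3656.12
State income tax: $3656.12 × 0.0675 = $246.79
State unemployment insurance (employee share): only $103505.95 − $102363.42 = $1142.53 of this check is subject → $1142.53 × 0.007 = $8.00
PFL insurance: $3987.04 × 0.006 = $23.92
Total deductions = $330.92 + $246.79 + $8.00 + $23.92 = $609.63
Net pay = $3987.04 − $609.63 = $3377.41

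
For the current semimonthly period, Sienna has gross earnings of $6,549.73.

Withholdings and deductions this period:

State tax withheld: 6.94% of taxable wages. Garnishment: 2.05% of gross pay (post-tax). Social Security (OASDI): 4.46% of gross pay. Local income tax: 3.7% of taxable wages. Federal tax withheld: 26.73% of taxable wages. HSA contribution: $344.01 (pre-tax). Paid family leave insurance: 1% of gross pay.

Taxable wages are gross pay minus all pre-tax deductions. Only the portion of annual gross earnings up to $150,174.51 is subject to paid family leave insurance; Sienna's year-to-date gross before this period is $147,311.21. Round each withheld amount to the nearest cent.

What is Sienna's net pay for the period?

$3,431.62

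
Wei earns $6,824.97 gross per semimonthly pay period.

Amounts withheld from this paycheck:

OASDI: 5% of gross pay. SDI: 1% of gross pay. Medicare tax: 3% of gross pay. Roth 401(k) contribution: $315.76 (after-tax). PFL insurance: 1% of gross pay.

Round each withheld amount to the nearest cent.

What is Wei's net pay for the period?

SDI: $6,824.97 × 0.01 = $68.25
OASDI: $6,824.97 × 0.05 = $341.25
Medicare tax: $6,824.97 × 0.03 = $204.75
PFL insurance: $6,824.97 × 0.01 = $68.25
Roth 401(k) contribution: $315.76
Total deductions = $68.25 + $341.25 + $204.75 + $68.25 + $315.76 = $998.26
Net pay = $6,824.97 − $998.26 = $5,826.71

$5,826.71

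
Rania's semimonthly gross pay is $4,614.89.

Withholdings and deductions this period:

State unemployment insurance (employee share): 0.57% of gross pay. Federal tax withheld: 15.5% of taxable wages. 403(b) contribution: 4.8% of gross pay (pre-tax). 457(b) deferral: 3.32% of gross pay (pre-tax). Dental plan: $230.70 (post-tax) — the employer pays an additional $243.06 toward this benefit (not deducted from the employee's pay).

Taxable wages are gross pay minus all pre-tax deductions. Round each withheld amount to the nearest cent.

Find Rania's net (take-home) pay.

403(b) contribution: $4,614.89 × 0.048 = $221.51
457(b) deferral: $4,614.89 × 0.0332 = $153.21
Pre-tax total = $221.51 + $153.21 = $374.72
Taxable wages = $4,614.89 − $374.72 = $4,240.17
Federal tax withheld: $4,240.17 × 0.155 = $657.23
State unemployment insurance (employee share): $4,614.89 × 0.0057 = $26.30
Dental plan: $230.70
(Employer's $243.06 toward dental plan is not withheld from the employee.)
Total deductions = $221.51 + $153.21 + $657.23 + $26.30 + $230.70 = $1,288.95
Net pay = $4,614.89 − $1,288.95 = $3,325.94

$3,325.94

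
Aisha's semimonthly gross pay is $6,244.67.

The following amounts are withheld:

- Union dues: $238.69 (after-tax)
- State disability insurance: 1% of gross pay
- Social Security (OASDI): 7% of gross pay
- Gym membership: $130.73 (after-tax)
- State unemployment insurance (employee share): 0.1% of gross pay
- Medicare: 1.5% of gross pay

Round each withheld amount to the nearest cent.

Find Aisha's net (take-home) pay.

Medicare: $6,244.67 × 0.015 = $93.67
State disability insurance: $6,244.67 × 0.01 = $62.45
State unemployment insurance (employee share): $6,244.67 × 0.001 = $6.24
Social Security (OASDI): $6,244.67 × 0.07 = $437.13
Union dues: $238.69
Gym membership: $130.73
Total deductions = $93.67 + $62.45 + $6.24 + $437.13 + $238.69 + $130.73 = $968.91
Net pay = $6,244.67 − $968.91 = $5,275.76

$5,275.76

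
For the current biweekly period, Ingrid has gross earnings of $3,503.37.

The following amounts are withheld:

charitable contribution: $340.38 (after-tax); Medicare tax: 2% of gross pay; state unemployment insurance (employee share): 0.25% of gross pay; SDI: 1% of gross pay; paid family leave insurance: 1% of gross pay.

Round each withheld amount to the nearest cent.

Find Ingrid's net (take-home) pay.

$3,014.10

SDI: $3,503.37 × 0.01 = $35.03
Medicare tax: $3,503.37 × 0.02 = $70.07
State unemployment insurance (employee share): $3,503.37 × 0.0025 = $8.76
Paid family leave insurance: $3,503.37 × 0.01 = $35.03
Charitable contribution: $340.38
Total deductions = $35.03 + $70.07 + $8.76 + $35.03 + $340.38 = $489.27
Net pay = $3,503.37 − $489.27 = $3,014.10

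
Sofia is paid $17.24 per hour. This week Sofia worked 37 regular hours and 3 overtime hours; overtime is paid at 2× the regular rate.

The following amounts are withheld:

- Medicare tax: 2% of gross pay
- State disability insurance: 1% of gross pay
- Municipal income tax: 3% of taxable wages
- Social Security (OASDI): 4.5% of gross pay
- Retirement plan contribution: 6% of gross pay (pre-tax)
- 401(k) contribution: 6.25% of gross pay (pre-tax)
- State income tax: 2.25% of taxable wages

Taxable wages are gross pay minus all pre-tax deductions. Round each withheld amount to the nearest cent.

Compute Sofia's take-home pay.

Regular pay: 37 × $17.24 = $637.88
Overtime pay: 3 × $17.24 × 2 = $103.44
Gross pay = $637.88 + $103.44 = $741.32
401(k) contribution: $741.32 × 0.0625 = $46.33
Retirement plan contribution: $741.32 × 0.06 = $44.48
Pre-tax total = $46.33 + $44.48 = $90.81
Taxable wages = $741.32 − $90.81 = $650.51
State income tax: $650.51 × 0.0225 = $14.64
Municipal income tax: $650.51 × 0.03 = $19.52
Medicare tax: $741.32 × 0.02 = $14.83
State disability insurance: $741.32 × 0.01 = $7.41
Social Security (OASDI): $741.32 × 0.045 = $33.36
Total deductions = $46.33 + $44.48 + $14.64 + $19.52 + $14.83 + $7.41 + $33.36 = $180.57
Net pay = $741.32 − $180.57 = $560.75

$560.75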